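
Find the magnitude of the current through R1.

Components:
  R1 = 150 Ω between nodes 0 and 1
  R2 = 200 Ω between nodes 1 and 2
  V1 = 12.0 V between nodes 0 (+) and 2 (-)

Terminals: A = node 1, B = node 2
Nodal analysis, taking node 2 as the 0 V reference.
Source V1 fixes V_0 = 12 V.
KCL at each unknown node (sum of currents leaving = 0; resistances in Ω):
  Node 1: (V_1 - 12)/150 + (V_1 - 0)/200 = 0
Collecting terms: 0.01167 × V_1 = 0.08  =>  V_1 = 6.857 V
I_R1 = (V_0 - V_1)/R1 = (12 - 6.857)/150 = 0.03429 A
|I_R1| = 0.03429 A

Final answer: |I_R1| = 0.03429 A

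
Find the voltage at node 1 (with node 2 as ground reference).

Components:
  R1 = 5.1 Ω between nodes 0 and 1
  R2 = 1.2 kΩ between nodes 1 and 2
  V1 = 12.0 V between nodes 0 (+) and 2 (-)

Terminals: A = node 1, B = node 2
Nodal analysis, taking node 2 as the 0 V reference.
Source V1 fixes V_0 = 12 V.
KCL at each unknown node (sum of currents leaving = 0; resistances in Ω):
  Node 1: (V_1 - 12)/5.1 + (V_1 - 0)/1200 = 0
Collecting terms: 0.1969 × V_1 = 2.353  =>  V_1 = 11.95 V
The requested potential is V_1 = 11.95 V.

Final answer: V_1 = 11.95 V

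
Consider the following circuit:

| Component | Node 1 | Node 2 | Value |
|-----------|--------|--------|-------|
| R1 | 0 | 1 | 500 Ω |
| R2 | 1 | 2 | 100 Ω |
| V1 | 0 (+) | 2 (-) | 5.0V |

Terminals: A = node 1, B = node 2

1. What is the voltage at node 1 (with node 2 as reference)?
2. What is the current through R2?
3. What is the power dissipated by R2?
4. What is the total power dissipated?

Nodal analysis, taking node 2 as the 0 V reference.
Source V1 fixes V_0 = 5 V.
KCL at each unknown node (sum of currents leaving = 0; resistances in Ω):
  Node 1: (V_1 - 5)/500 + (V_1 - 0)/100 = 0
Collecting terms: 0.012 × V_1 = 0.01  =>  V_1 = 0.8333 V
Part 1:
  Read off the nodal solution: V_1 = 0.8333 V
Part 2:
  I_R2 = (V_1 - V_2)/R2 = (0.8333 - 0)/100 = 0.008333 A
  Magnitude: I_R2 = 0.008333 A
Part 3:
  I_R2 = (V_1 - V_2)/R2 = (0.8333 - 0)/100 = 0.008333 A
  P_R2 = I_R2² × R2 = (0.008333)² × 100 = 0.006944 W
Part 4:
  Power in each resistor, P = (ΔV)²/R:
    P_R1 = (5 - 0.8333)²/500 = 0.03472 W
    P_R2 = (0.8333 - 0)²/100 = 0.006944 W
  P_total = P_R1 + P_R2 = 0.04167 W

Final answers:
1. V_1 = 0.8333 V
2. I_R2 = 0.008333 A
3. P_R2 = 0.006944 W
4. P_total = 0.04167 W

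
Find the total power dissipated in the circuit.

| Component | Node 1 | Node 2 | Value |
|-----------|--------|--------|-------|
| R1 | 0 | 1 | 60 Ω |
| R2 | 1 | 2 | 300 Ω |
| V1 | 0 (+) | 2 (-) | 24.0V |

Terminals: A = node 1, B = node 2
Nodal analysis, taking node 2 as the 0 V reference.
Source V1 fixes V_0 = 24 V.
KCL at each unknown node (sum of currents leaving = 0; resistances in Ω):
  Node 1: (V_1 - 24)/60 + (V_1 - 0)/300 = 0
Collecting terms: 0.02 × V_1 = 0.4  =>  V_1 = 20 V
Power in each resistor, P = (ΔV)²/R:
  P_R1 = (24 - 20)²/60 = 0.2667 W
  P_R2 = (20 - 0)²/300 = 1.333 W
P_total = P_R1 + P_R2 = 1.6 W

Final answer: 1.6 W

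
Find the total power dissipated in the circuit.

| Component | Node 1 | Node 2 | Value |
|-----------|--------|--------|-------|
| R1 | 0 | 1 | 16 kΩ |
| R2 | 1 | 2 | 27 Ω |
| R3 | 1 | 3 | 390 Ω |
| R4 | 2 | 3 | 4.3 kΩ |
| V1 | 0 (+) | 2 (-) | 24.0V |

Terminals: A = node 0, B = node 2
Nodal analysis, taking node 2 as the 0 V reference.
Source V1 fixes V_0 = 24 V.
KCL at each unknown node (sum of currents leaving = 0; resistances in Ω):
  Node 1: (V_1 - 24)/16000 + (V_1 - 0)/27 + (V_1 - V_3)/390 = 0
  Node 3: (V_3 - V_1)/390 + (V_3 - 0)/4300 = 0
Collecting terms (coefficients in siemens):
  0.03966·V_1 - 0.002564·V_3 = 0.0015
  0.002797·V_3 - 0.002564·V_1 = 0
Determinant D = (0.03966)(0.002797) - (-0.002564)(-0.002564) = 0.0001044
V_1 = [(0.0015)(0.002797) - (-0.002564)(0)]/D = 0.0402 V
V_3 = [(0.03966)(0) - (0.0015)(-0.002564)]/D = 0.03686 V
Power in each resistor, P = (ΔV)²/R:
  P_R1 = (24 - 0.0402)²/16000 = 0.03588 W
  P_R2 = (0.0402 - 0)²/27 = 0.00005986 W
  P_R3 = (0.0402 - 0.03686)²/390 = 0.00000002865 W
  P_R4 = (0 - 0.03686)²/4300 = 0.0000003159 W
P_total = P_R1 + P_R2 + P_R3 + P_R4 = 0.03594 W

Final answer: 0.03594 W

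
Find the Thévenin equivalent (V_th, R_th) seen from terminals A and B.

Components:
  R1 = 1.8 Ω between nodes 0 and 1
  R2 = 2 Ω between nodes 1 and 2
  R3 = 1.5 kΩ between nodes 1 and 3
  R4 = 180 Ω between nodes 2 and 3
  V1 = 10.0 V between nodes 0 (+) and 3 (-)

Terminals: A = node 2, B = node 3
Step 1 — V_th is the open-circuit voltage V_A - V_B (nothing connected across the terminals).
Nodal analysis, taking node 3 as the 0 V reference.
Source V1 fixes V_0 = 10 V.
KCL at each unknown node (sum of currents leaving = 0; resistances in Ω):
  Node 1: (V_1 - 10)/1.8 + (V_1 - V_2)/2 + (V_1 - 0)/1500 = 0
  Node 2: (V_2 - V_1)/2 + (V_2 - 0)/180 = 0
Collecting terms (coefficients in siemens):
  1.056·V_1 - 0.5·V_2 = 5.556
  0.5056·V_2 - 0.5·V_1 = 0
Determinant D = (1.056)(0.5056) - (-0.5)(-0.5) = 0.284
V_1 = [(5.556)(0.5056) - (-0.5)(0)]/D = 9.89 V
V_2 = [(1.056)(0) - (5.556)(-0.5)]/D = 9.782 V
V_th = V_2 - V_3 = 9.782 - 0 = 9.782 V
Step 2 — R_th: zero the source — replace V1 by a short circuit (node 3 merges into node 0) — and find the resistance seen between A (node 2) and B (node 0).
Reduce the network between node 2 (A) and node 0 (B) by series/parallel combination:
  Rp1 = R1 ‖ R3 (parallel, both between nodes 0 and 1) = 1/(1/1.8 + 1/1500) = 1.798 Ω
  Rs1 = R2 + Rp1 (series, joined only at node 1) = 2 + 1.798 = 3.798 Ω
  Rp2 = R4 ‖ Rs1 (parallel, both between nodes 0 and 2) = 1/(1/180 + 1/3.798) = 3.719 Ω
R_th = 3.719 Ω

Final answer: V_th = 9.782 V, R_th = 3.719 Ω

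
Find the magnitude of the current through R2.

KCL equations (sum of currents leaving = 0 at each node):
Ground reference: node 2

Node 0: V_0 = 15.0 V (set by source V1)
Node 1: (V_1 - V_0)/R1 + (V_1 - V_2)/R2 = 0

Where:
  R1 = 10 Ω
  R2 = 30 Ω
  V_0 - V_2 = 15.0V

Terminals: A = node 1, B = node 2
Nodal analysis, taking node 2 as the 0 V reference.
Source V1 fixes V_0 = 15 V.
KCL at each unknown node (sum of currents leaving = 0; resistances in Ω):
  Node 1: (V_1 - 15)/10 + (V_1 - 0)/30 = 0
Collecting terms: 0.1333 × V_1 = 1.5  =>  V_1 = 11.25 V
I_R2 = (V_1 - V_2)/R2 = (11.25 - 0)/30 = 0.375 A
|I_R2| = 0.375 A

Final answer: |I_R2| = 0.375 A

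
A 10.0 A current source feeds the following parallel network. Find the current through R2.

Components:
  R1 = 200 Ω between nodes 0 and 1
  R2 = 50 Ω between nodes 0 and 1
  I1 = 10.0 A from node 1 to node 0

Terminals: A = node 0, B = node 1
All resistors sit directly between nodes 0 and 1, so they are in parallel and share one voltage V; the full source current 10 A splits among them.
1/R_par = 1/200 + 1/50 = 0.025 S  =>  R_par = 40 Ω
V = I × R_par = 10 × 40 = 400 V
I_R2 = V/R2 = 400/50 = 8 A

Final answer: 8 A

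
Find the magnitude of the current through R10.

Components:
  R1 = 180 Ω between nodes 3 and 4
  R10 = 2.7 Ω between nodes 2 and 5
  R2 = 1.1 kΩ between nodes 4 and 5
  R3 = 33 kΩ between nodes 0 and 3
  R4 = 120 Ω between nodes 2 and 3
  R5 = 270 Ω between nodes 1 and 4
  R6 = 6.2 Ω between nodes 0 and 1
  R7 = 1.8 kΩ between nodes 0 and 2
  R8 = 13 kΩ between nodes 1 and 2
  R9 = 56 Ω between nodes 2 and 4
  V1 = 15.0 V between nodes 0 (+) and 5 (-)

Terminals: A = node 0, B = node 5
Nodal analysis, taking node 5 as the 0 V reference.
Source V1 fixes V_0 = 15 V.
KCL at each unknown node (sum of currents leaving = 0; resistances in Ω):
  Node 1: (V_1 - V_4)/270 + (V_1 - 15)/6.2 + (V_1 - V_2)/13000 = 0
  Node 2: (V_2 - V_3)/120 + (V_2 - 15)/1800 + (V_2 - V_1)/13000 + (V_2 - V_4)/56 + (V_2 - 0)/2.7 = 0
  Node 3: (V_3 - V_4)/180 + (V_3 - 15)/33000 + (V_3 - V_2)/120 = 0
  Node 4: (V_4 - V_3)/180 + (V_4 - 0)/1100 + (V_4 - V_1)/270 + (V_4 - V_2)/56 = 0
Collecting terms (coefficients in siemens):
  0.1651·V_1 - 0.00007692·V_2 - 0.003704·V_4 = 2.419
  0.3972·V_2 - 0.00007692·V_1 - 0.008333·V_3 - 0.01786·V_4 = 0.008333
  0.01392·V_3 - 0.008333·V_2 - 0.005556·V_4 = 0.0004545
  0.02803·V_4 - 0.003704·V_1 - 0.01786·V_2 - 0.005556·V_3 = 0
Solving these 4 simultaneous equations (Gaussian elimination) gives:
  V_1 = 14.71 V, V_2 = 0.1457 V, V_3 = 1.013 V, V_4 = 2.237 V
I_R10 = (V_2 - V_5)/R10 = (0.1457 - 0)/2.7 = 0.05395 A
|I_R10| = 0.05395 A

Final answer: |I_R10| = 0.05395 A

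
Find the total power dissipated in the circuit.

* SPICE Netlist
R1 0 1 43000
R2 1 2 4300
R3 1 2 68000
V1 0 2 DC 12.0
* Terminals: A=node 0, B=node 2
Nodal analysis, taking node 2 as the 0 V reference.
Source V1 fixes V_0 = 12 V.
KCL at each unknown node (sum of currents leaving = 0; resistances in Ω):
  Node 1: (V_1 - 12)/43000 + (V_1 - 0)/4300 + (V_1 - 0)/68000 = 0
Collecting terms: 0.0002705 × V_1 = 0.0002791  =>  V_1 = 1.032 V
Power in each resistor, P = (ΔV)²/R:
  P_R1 = (12 - 1.032)²/43000 = 0.002798 W
  P_R2 = (1.032 - 0)²/4300 = 0.0002475 W
  P_R3 = (1.032 - 0)²/68000 = 0.00001565 W
P_total = P_R1 + P_R2 + P_R3 = 0.003061 W

Final answer: 0.003061 W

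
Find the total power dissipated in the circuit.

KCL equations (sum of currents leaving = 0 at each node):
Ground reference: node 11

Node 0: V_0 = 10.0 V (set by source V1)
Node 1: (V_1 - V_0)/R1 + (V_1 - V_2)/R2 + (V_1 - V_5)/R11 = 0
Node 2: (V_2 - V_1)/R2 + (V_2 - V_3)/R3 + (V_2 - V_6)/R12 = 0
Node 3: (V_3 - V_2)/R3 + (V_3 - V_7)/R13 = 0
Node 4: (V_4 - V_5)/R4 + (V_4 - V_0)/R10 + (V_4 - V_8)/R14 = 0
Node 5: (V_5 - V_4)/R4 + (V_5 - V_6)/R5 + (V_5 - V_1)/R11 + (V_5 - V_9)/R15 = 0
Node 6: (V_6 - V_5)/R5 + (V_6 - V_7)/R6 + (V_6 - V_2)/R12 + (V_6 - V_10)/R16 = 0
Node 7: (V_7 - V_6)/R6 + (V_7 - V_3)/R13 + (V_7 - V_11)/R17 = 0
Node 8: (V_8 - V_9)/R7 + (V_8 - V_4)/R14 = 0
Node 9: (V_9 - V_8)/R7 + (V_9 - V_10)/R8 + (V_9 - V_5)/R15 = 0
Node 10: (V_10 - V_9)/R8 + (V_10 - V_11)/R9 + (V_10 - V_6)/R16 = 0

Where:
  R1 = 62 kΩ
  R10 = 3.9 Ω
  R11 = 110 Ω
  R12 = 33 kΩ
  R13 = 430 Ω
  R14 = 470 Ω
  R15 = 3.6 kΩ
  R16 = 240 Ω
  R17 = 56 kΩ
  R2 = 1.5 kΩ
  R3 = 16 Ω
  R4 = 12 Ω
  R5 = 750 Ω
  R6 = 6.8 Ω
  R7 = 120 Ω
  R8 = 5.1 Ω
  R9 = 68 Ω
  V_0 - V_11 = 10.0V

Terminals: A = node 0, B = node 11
Nodal analysis, taking node 11 as the 0 V reference.
Source V1 fixes V_0 = 10 V.
KCL at each unknown node (sum of currents leaving = 0; resistances in Ω):
  Node 1: (V_1 - 10)/62000 + (V_1 - V_2)/1500 + (V_1 - V_5)/110 = 0
  Node 2: (V_2 - V_1)/1500 + (V_2 - V_3)/16 + (V_2 - V_6)/33000 = 0
  Node 3: (V_3 - V_2)/16 + (V_3 - V_7)/430 = 0
  Node 4: (V_4 - V_5)/12 + (V_4 - 10)/3.9 + (V_4 - V_8)/470 = 0
  Node 5: (V_5 - V_4)/12 + (V_5 - V_6)/750 + (V_5 - V_1)/110 + (V_5 - V_9)/3600 = 0
  Node 6: (V_6 - V_5)/750 + (V_6 - V_7)/6.8 + (V_6 - V_2)/33000 + (V_6 - V_10)/240 = 0
  Node 7: (V_7 - V_6)/6.8 + (V_7 - V_3)/430 + (V_7 - 0)/56000 = 0
  Node 8: (V_8 - V_9)/120 + (V_8 - V_4)/470 = 0
  Node 9: (V_9 - V_8)/120 + (V_9 - V_10)/5.1 + (V_9 - V_5)/3600 = 0
  Node 10: (V_10 - V_9)/5.1 + (V_10 - 0)/68 + (V_10 - V_6)/240 = 0
Collecting terms (coefficients in siemens):
  0.009774·V_1 - 0.0006667·V_2 - 0.009091·V_5 = 0.0001613
  0.0632·V_2 - 0.0006667·V_1 - 0.0625·V_3 - 0.0000303·V_6 = 0
  0.06483·V_3 - 0.0625·V_2 - 0.002326·V_7 = 0
  0.3419·V_4 - 0.08333·V_5 - 0.002128·V_8 = 2.564
  0.09404·V_5 - 0.009091·V_1 - 0.08333·V_4 - 0.001333·V_6 - 0.0002778·V_9 = 0
  0.1526·V_6 - 0.0000303·V_2 - 0.001333·V_5 - 0.1471·V_7 - 0.004167·V_10 = 0
  0.1494·V_7 - 0.002326·V_3 - 0.1471·V_6 = 0
  0.01046·V_8 - 0.002128·V_4 - 0.008333·V_9 = 0
  0.2047·V_9 - 0.0002778·V_5 - 0.008333·V_8 - 0.1961·V_10 = 0
  0.215·V_10 - 0.004167·V_6 - 0.1961·V_9 = 0
Solving these 10 simultaneous equations (Gaussian elimination) gives:
  V_1 = 9.454 V, V_2 = 5.388 V, V_3 = 5.345 V, V_4 = 9.899 V
  V_5 = 9.751 V, V_6 = 4.178 V, V_7 = 4.196 V, V_8 = 3.482 V
  V_9 = 1.843 V, V_10 = 1.762 V
Power in each resistor, P = (ΔV)²/R:
  P_R1 = (10 - 9.454)²/62000 = 0.000004816 W
  P_R2 = (9.454 - 5.388)²/1500 = 0.01102 W
  P_R3 = (5.388 - 5.345)²/16 = 0.0001144 W
  P_R4 = (9.899 - 9.751)²/12 = 0.001824 W
  P_R5 = (9.751 - 4.178)²/750 = 0.04141 W
  P_R6 = (4.178 - 4.196)²/6.8 = 0.00004592 W
  P_R7 = (3.482 - 1.843)²/120 = 0.02237 W
  P_R8 = (1.843 - 1.762)²/5.1 = 0.001281 W
  P_R9 = (1.762 - 0)²/68 = 0.04567 W
  P_R10 = (10 - 9.899)²/3.9 = 0.002633 W
  P_R11 = (9.454 - 9.751)²/110 = 0.0008028 W
  P_R12 = (5.388 - 4.178)²/33000 = 0.00004437 W
  P_R13 = (5.345 - 4.196)²/430 = 0.003074 W
  P_R14 = (9.899 - 3.482)²/470 = 0.08762 W
  P_R15 = (9.751 - 1.843)²/3600 = 0.01737 W
  P_R16 = (4.178 - 1.762)²/240 = 0.02432 W
  P_R17 = (4.196 - 0)²/56000 = 0.0003144 W
P_total = P_R1 + P_R2 + P_R3 + P_R4 + P_R5 + P_R6 + P_R7 + P_R8 + P_R9 + P_R10 + P_R11 + P_R12 + P_R13 + P_R14 + P_R15 + P_R16 + P_R17 = 0.2599 W

Final answer: 0.2599 W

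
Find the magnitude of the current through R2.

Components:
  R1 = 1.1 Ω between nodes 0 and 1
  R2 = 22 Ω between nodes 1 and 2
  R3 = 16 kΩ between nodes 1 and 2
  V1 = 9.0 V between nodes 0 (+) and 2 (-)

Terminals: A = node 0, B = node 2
Nodal analysis, taking node 2 as the 0 V reference.
Source V1 fixes V_0 = 9 V.
KCL at each unknown node (sum of currents leaving = 0; resistances in Ω):
  Node 1: (V_1 - 9)/1.1 + (V_1 - 0)/22 + (V_1 - 0)/16000 = 0
Collecting terms: 0.9546 × V_1 = 8.182  =>  V_1 = 8.571 V
I_R2 = (V_1 - V_2)/R2 = (8.571 - 0)/22 = 0.3896 A
|I_R2| = 0.3896 A

Final answer: |I_R2| = 0.3896 A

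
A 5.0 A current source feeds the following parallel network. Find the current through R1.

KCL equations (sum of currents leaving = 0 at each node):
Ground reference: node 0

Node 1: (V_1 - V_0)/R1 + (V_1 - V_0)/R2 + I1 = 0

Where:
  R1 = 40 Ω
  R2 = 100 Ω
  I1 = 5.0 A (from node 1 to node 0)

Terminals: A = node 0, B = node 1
All resistors sit directly between nodes 0 and 1, so they are in parallel and share one voltage V; the full source current 5 A splits among them.
1/R_par = 1/40 + 1/100 = 0.035 S  =>  R_par = 28.57 Ω
V = I × R_par = 5 × 28.57 = 142.9 V
I_R1 = V/R1 = 142.9/40 = 3.571 A

Final answer: 3.571 A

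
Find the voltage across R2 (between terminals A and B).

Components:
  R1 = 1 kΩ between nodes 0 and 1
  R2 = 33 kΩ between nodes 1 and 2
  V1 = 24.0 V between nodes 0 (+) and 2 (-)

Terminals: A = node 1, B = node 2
R1 and R2 are in series across V1 (node 0 → node 1 → node 2), and the output A–B is taken across R2, so this is a voltage divider.
Series current: I = V1/(R1 + R2) = 24/(1000 + 33000) = 24/34000 = 0.0007059 A
V_R2 = I × R2 = V1 × R2/(R1 + R2) = 24 × 33000/34000 = 23.29 V

Final answer: 23.29 V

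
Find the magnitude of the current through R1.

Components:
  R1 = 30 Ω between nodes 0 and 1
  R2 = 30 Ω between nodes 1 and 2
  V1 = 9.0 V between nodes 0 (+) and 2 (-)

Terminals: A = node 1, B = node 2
Nodal analysis, taking node 2 as the 0 V reference.
Source V1 fixes V_0 = 9 V.
KCL at each unknown node (sum of currents leaving = 0; resistances in Ω):
  Node 1: (V_1 - 9)/30 + (V_1 - 0)/30 = 0
Collecting terms: 0.06667 × V_1 = 0.3  =>  V_1 = 4.5 V
I_R1 = (V_0 - V_1)/R1 = (9 - 4.5)/30 = 0.15 A
|I_R1| = 0.15 A

Final answer: |I_R1| = 0.15 A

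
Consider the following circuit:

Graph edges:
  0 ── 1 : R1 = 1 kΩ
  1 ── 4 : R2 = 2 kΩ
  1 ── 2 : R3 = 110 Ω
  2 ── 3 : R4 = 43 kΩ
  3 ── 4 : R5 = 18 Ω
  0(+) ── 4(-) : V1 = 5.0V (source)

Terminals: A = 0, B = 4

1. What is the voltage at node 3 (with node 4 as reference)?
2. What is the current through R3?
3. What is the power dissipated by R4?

Nodal analysis, taking node 4 as the 0 V reference.
Source V1 fixes V_0 = 5 V.
KCL at each unknown node (sum of currents leaving = 0; resistances in Ω):
  Node 1: (V_1 - 5)/1000 + (V_1 - 0)/2000 + (V_1 - V_2)/110 = 0
  Node 2: (V_2 - V_1)/110 + (V_2 - V_3)/43000 = 0
  Node 3: (V_3 - V_2)/43000 + (V_3 - 0)/18 = 0
Collecting terms (coefficients in siemens):
  0.01059·V_1 - 0.009091·V_2 = 0.005
  0.009114·V_2 - 0.009091·V_1 - 0.00002326·V_3 = 0
  0.05558·V_3 - 0.00002326·V_2 = 0
Solving these 3 simultaneous equations (Gaussian elimination) gives:
  V_1 = 3.283 V, V_2 = 3.274 V, V_3 = 0.00137 V
Part 1:
  Read off the nodal solution: V_3 = 0.00137 V
Part 2:
  I_R3 = (V_1 - V_2)/R3 = (3.283 - 3.274)/110 = 0.00007611 A
  Magnitude: I_R3 = 0.00007611 A
Part 3:
  I_R4 = (V_2 - V_3)/R4 = (3.274 - 0.00137)/43000 = 0.00007611 A
  P_R4 = I_R4² × R4 = (0.00007611)² × 43000 = 0.0002491 W

Final answers:
1. V_3 = 0.00137 V
2. I_R3 = 7.611e-05 A
3. P_R4 = 0.0002491 W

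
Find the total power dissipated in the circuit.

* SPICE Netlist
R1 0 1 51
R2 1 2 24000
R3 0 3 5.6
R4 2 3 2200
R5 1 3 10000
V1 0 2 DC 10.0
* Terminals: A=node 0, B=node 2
Nodal analysis, taking node 2 as the 0 V reference.
Source V1 fixes V_0 = 10 V.
KCL at each unknown node (sum of currents leaving = 0; resistances in Ω):
  Node 1: (V_1 - 10)/51 + (V_1 - 0)/24000 + (V_1 - V_3)/10000 = 0
  Node 3: (V_3 - 10)/5.6 + (V_3 - 0)/2200 + (V_3 - V_1)/10000 = 0
Collecting terms (coefficients in siemens):
  0.01975·V_1 - 0.0001·V_3 = 0.1961
  0.1791·V_3 - 0.0001·V_1 = 1.786
Determinant D = (0.01975)(0.1791) - (-0.0001)(-0.0001) = 0.003538
V_1 = [(0.1961)(0.1791) - (-0.0001)(1.786)]/D = 9.979 V
V_3 = [(0.01975)(1.786) - (0.1961)(-0.0001)]/D = 9.975 V
Power in each resistor, P = (ΔV)²/R:
  P_R1 = (10 - 9.979)²/51 = 0.000008834 W
  P_R2 = (9.979 - 0)²/24000 = 0.004149 W
  P_R3 = (10 - 9.975)²/5.6 = 0.0001151 W
  P_R4 = (0 - 9.975)²/2200 = 0.04522 W
  P_R5 = (9.979 - 9.975)²/10000 = 0.000000001732 W
P_total = P_R1 + P_R2 + P_R3 + P_R4 + P_R5 = 0.0495 W

Final answer: 0.0495 W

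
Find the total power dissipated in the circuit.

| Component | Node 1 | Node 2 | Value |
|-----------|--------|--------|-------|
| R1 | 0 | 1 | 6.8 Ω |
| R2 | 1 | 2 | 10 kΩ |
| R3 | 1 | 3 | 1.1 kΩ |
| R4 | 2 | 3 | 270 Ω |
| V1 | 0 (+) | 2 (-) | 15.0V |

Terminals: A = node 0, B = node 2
Nodal analysis, taking node 2 as the 0 V reference.
Source V1 fixes V_0 = 15 V.
KCL at each unknown node (sum of currents leaving = 0; resistances in Ω):
  Node 1: (V_1 - 15)/6.8 + (V_1 - 0)/10000 + (V_1 - V_3)/1100 = 0
  Node 3: (V_3 - V_1)/1100 + (V_3 - 0)/270 = 0
Collecting terms (coefficients in siemens):
  0.1481·V_1 - 0.0009091·V_3 = 2.206
  0.004613·V_3 - 0.0009091·V_1 = 0
Determinant D = (0.1481)(0.004613) - (-0.0009091)(-0.0009091) = 0.0006822
V_1 = [(2.206)(0.004613) - (-0.0009091)(0)]/D = 14.92 V
V_3 = [(0.1481)(0) - (2.206)(-0.0009091)]/D = 2.94 V
Power in each resistor, P = (ΔV)²/R:
  P_R1 = (15 - 14.92)²/6.8 = 0.001042 W
  P_R2 = (14.92 - 0)²/10000 = 0.02225 W
  P_R3 = (14.92 - 2.94)²/1100 = 0.1304 W
  P_R4 = (0 - 2.94)²/270 = 0.032 W
P_total = P_R1 + P_R2 + P_R3 + P_R4 = 0.1857 W

Final answer: 0.1857 W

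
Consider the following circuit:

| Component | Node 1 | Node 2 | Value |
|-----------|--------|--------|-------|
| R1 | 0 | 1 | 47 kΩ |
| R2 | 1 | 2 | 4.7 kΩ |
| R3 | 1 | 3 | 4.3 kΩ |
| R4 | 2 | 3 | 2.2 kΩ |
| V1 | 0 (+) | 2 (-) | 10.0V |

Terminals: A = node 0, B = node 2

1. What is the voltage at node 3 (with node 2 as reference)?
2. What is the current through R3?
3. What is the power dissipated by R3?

Nodal analysis, taking node 2 as the 0 V reference.
Source V1 fixes V_0 = 10 V.
KCL at each unknown node (sum of currents leaving = 0; resistances in Ω):
  Node 1: (V_1 - 10)/47000 + (V_1 - 0)/4700 + (V_1 - V_3)/4300 = 0
  Node 3: (V_3 - V_1)/4300 + (V_3 - 0)/2200 = 0
Collecting terms (coefficients in siemens):
  0.0004666·V_1 - 0.0002326·V_3 = 0.0002128
  0.0006871·V_3 - 0.0002326·V_1 = 0
Determinant D = (0.0004666)(0.0006871) - (-0.0002326)(-0.0002326) = 0.0000002665
V_1 = [(0.0002128)(0.0006871) - (-0.0002326)(0)]/D = 0.5485 V
V_3 = [(0.0004666)(0) - (0.0002128)(-0.0002326)]/D = 0.1857 V
Part 1:
  Read off the nodal solution: V_3 = 0.1857 V
Part 2:
  I_R3 = (V_1 - V_3)/R3 = (0.5485 - 0.1857)/4300 = 0.00008439 A
  Magnitude: I_R3 = 0.00008439 A
Part 3:
  I_R3 = (V_1 - V_3)/R3 = (0.5485 - 0.1857)/4300 = 0.00008439 A
  P_R3 = I_R3² × R3 = (0.00008439)² × 4300 = 0.00003062 W

Final answers:
1. V_3 = 0.1857 V
2. I_R3 = 8.439e-05 A
3. P_R3 = 3.062e-05 W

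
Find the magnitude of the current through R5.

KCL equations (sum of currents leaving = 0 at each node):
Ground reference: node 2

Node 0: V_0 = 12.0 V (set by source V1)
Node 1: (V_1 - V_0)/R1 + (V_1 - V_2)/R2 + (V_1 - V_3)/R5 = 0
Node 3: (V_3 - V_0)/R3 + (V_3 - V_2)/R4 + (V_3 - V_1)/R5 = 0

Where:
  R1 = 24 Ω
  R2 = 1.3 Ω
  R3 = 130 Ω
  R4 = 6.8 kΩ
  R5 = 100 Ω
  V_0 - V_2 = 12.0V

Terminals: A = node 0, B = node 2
Nodal analysis, taking node 2 as the 0 V reference.
Source V1 fixes V_0 = 12 V.
KCL at each unknown node (sum of currents leaving = 0; resistances in Ω):
  Node 1: (V_1 - 12)/24 + (V_1 - 0)/1.3 + (V_1 - V_3)/100 = 0
  Node 3: (V_3 - 12)/130 + (V_3 - 0)/6800 + (V_3 - V_1)/100 = 0
Collecting terms (coefficients in siemens):
  0.8209·V_1 - 0.01·V_3 = 0.5
  0.01784·V_3 - 0.01·V_1 = 0.09231
Determinant D = (0.8209)(0.01784) - (-0.01)(-0.01) = 0.01454
V_1 = [(0.5)(0.01784) - (-0.01)(0.09231)]/D = 0.6767 V
V_3 = [(0.8209)(0.09231) - (0.5)(-0.01)]/D = 5.554 V
I_R5 = (V_1 - V_3)/R5 = (0.6767 - 5.554)/100 = -0.04877 A
|I_R5| = 0.04877 A

Final answer: |I_R5| = 0.04877 A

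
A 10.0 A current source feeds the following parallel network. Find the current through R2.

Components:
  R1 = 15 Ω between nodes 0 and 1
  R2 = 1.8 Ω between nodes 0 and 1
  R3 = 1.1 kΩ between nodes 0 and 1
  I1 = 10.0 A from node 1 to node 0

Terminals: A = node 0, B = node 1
All resistors sit directly between nodes 0 and 1, so they are in parallel and share one voltage V; the full source current 10 A splits among them.
1/R_par = 1/15 + 1/1.8 + 1/1100 = 0.6231 S  =>  R_par = 1.605 Ω
V = I × R_par = 10 × 1.605 = 16.05 V
I_R2 = V/R2 = 16.05/1.8 = 8.916 A

Final answer: 8.916 A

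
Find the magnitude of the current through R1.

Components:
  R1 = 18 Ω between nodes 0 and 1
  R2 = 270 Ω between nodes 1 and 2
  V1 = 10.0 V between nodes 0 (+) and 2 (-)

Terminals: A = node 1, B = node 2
Nodal analysis, taking node 2 as the 0 V reference.
Source V1 fixes V_0 = 10 V.
KCL at each unknown node (sum of currents leaving = 0; resistances in Ω):
  Node 1: (V_1 - 10)/18 + (V_1 - 0)/270 = 0
Collecting terms: 0.05926 × V_1 = 0.5556  =>  V_1 = 9.375 V
I_R1 = (V_0 - V_1)/R1 = (10 - 9.375)/18 = 0.03472 A
|I_R1| = 0.03472 A

Final answer: |I_R1| = 0.03472 A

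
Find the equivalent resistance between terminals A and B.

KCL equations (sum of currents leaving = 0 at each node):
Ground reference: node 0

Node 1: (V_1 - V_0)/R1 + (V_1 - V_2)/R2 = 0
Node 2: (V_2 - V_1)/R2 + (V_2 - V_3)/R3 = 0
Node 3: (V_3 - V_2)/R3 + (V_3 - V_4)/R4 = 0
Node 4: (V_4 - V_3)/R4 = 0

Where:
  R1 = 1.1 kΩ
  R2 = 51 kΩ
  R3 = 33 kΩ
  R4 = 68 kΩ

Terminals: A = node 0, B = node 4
Reduce the network between node 0 (A) and node 4 (B) by series/parallel combination:
  Rs1 = R1 + R2 (series, joined only at node 1) = 1100 + 51000 = 52100 Ω
  Rs2 = R3 + Rs1 (series, joined only at node 2) = 33000 + 52100 = 85100 Ω
  Rs3 = R4 + Rs2 (series, joined only at node 3) = 68000 + 85100 = 153100 Ω
R_eq = 153.1 kΩ

Final answer: 153.1 kΩ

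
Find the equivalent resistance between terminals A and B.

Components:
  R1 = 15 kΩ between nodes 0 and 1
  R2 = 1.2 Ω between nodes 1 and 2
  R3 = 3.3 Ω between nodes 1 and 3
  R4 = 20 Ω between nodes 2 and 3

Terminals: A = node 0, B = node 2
Reduce the network between node 0 (A) and node 2 (B) by series/parallel combination:
  Rs1 = R3 + R4 (series, joined only at node 3) = 3.3 + 20 = 23.3 Ω
  Rp1 = R2 ‖ Rs1 (parallel, both between nodes 1 and 2) = 1/(1/1.2 + 1/23.3) = 1.141 Ω
  Rs2 = R1 + Rp1 (series, joined only at node 1) = 15000 + 1.141 = 15000 Ω
R_eq = 15 kΩ

Final answer: 15 kΩ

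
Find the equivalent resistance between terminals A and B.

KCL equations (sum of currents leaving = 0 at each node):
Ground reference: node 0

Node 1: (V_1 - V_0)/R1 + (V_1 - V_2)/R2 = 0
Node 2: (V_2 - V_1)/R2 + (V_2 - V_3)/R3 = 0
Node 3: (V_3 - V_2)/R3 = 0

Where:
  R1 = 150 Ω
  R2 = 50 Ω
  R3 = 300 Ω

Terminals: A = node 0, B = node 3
Reduce the network between node 0 (A) and node 3 (B) by series/parallel combination:
  Rs1 = R1 + R2 (series, joined only at node 1) = 150 + 50 = 200 Ω
  Rs2 = R3 + Rs1 (series, joined only at node 2) = 300 + 200 = 500 Ω
R_eq = 500 Ω

Final answer: 500 Ω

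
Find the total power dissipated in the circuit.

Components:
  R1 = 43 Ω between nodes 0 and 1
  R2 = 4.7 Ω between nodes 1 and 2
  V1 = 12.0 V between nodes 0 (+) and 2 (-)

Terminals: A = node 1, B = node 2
Nodal analysis, taking node 2 as the 0 V reference.
Source V1 fixes V_0 = 12 V.
KCL at each unknown node (sum of currents leaving = 0; resistances in Ω):
  Node 1: (V_1 - 12)/43 + (V_1 - 0)/4.7 = 0
Collecting terms: 0.236 × V_1 = 0.2791  =>  V_1 = 1.182 V
Power in each resistor, P = (ΔV)²/R:
  P_R1 = (12 - 1.182)²/43 = 2.721 W
  P_R2 = (1.182 - 0)²/4.7 = 0.2975 W
P_total = P_R1 + P_R2 = 3.019 W

Final answer: 3.019 W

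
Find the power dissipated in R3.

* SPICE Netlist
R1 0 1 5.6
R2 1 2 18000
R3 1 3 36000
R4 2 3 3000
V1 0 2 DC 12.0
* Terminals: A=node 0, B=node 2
Nodal analysis, taking node 2 as the 0 V reference.
Source V1 fixes V_0 = 12 V.
KCL at each unknown node (sum of currents leaving = 0; resistances in Ω):
  Node 1: (V_1 - 12)/5.6 + (V_1 - 0)/18000 + (V_1 - V_3)/36000 = 0
  Node 3: (V_3 - V_1)/36000 + (V_3 - 0)/3000 = 0
Collecting terms (coefficients in siemens):
  0.1787·V_1 - 0.00002778·V_3 = 2.143
  0.0003611·V_3 - 0.00002778·V_1 = 0
Determinant D = (0.1787)(0.0003611) - (-0.00002778)(-0.00002778) = 0.00006451
V_1 = [(2.143)(0.0003611) - (-0.00002778)(0)]/D = 11.99 V
V_3 = [(0.1787)(0) - (2.143)(-0.00002778)]/D = 0.9227 V
I_R3 = (V_1 - V_3)/R3 = (11.99 - 0.9227)/36000 = 0.0003076 A
P_R3 = I_R3² × R3 = (0.0003076)² × 36000 = 0.003405 W

Final answer: 0.003405 W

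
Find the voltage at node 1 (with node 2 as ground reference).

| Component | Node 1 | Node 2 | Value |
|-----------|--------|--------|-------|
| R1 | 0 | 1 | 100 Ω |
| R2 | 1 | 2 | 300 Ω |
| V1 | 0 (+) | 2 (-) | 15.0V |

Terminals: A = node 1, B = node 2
Nodal analysis, taking node 2 as the 0 V reference.
Source V1 fixes V_0 = 15 V.
KCL at each unknown node (sum of currents leaving = 0; resistances in Ω):
  Node 1: (V_1 - 15)/100 + (V_1 - 0)/300 = 0
Collecting terms: 0.01333 × V_1 = 0.15  =>  V_1 = 11.25 V
The requested potential is V_1 = 11.25 V.

Final answer: V_1 = 11.25 V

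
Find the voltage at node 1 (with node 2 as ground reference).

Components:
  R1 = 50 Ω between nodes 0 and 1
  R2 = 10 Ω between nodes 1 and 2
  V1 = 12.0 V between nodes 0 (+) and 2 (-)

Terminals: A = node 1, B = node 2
Nodal analysis, taking node 2 as the 0 V reference.
Source V1 fixes V_0 = 12 V.
KCL at each unknown node (sum of currents leaving = 0; resistances in Ω):
  Node 1: (V_1 - 12)/50 + (V_1 - 0)/10 = 0
Collecting terms: 0.12 × V_1 = 0.24  =>  V_1 = 2 V
The requested potential is V_1 = 2 V.

Final answer: V_1 = 2 V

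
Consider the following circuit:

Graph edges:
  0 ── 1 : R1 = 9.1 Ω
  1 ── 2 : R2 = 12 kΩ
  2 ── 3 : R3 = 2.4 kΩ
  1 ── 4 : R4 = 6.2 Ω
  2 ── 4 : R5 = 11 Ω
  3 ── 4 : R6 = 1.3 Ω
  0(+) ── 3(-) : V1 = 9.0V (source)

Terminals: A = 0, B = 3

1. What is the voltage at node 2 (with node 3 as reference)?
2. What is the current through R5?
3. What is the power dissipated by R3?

Nodal analysis, taking node 3 as the 0 V reference.
Source V1 fixes V_0 = 9 V.
KCL at each unknown node (sum of currents leaving = 0; resistances in Ω):
  Node 1: (V_1 - 9)/9.1 + (V_1 - V_2)/12000 + (V_1 - V_4)/6.2 = 0
  Node 2: (V_2 - V_1)/12000 + (V_2 - 0)/2400 + (V_2 - V_4)/11 = 0
  Node 4: (V_4 - V_1)/6.2 + (V_4 - V_2)/11 + (V_4 - 0)/1.3 = 0
Collecting terms (coefficients in siemens):
  0.2713·V_1 - 0.00008333·V_2 - 0.1613·V_4 = 0.989
  0.09141·V_2 - 0.00008333·V_1 - 0.09091·V_4 = 0
  1.021·V_4 - 0.1613·V_1 - 0.09091·V_2 = 0
Solving these 3 simultaneous equations (Gaussian elimination) gives:
  V_1 = 4.065 V, V_2 = 0.7045 V, V_4 = 0.7046 V
Part 1:
  Read off the nodal solution: V_2 = 0.7045 V
Part 2:
  I_R5 = (V_2 - V_4)/R5 = (0.7045 - 0.7046)/11 = -0.00001347 A
  Magnitude: I_R5 = 0.00001347 A
Part 3:
  I_R3 = (V_2 - V_3)/R3 = (0.7045 - 0)/2400 = 0.0002935 A
  P_R3 = I_R3² × R3 = (0.0002935)² × 2400 = 0.0002068 W

Final answers:
1. V_2 = 0.7045 V
2. I_R5 = 1.347e-05 A
3. P_R3 = 0.0002068 W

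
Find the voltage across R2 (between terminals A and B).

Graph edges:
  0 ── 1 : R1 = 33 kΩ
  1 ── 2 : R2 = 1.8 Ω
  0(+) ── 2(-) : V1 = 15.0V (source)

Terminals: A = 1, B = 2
R1 and R2 are in series across V1 (node 0 → node 1 → node 2), and the output A–B is taken across R2, so this is a voltage divider.
Series current: I = V1/(R1 + R2) = 15/(33000 + 1.8) = 15/33000 = 0.0004545 A
V_R2 = I × R2 = V1 × R2/(R1 + R2) = 15 × 1.8/33000 = 0.0008181 V

Final answer: 0.0008181 V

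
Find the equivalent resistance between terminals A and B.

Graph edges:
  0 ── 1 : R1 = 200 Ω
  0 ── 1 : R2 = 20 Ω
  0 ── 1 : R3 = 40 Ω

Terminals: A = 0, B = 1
Reduce the network between node 0 (A) and node 1 (B) by series/parallel combination:
  Rp1 = R1 ‖ R2 ‖ R3 (parallel, all between nodes 0 and 1) = 1/(1/200 + 1/20 + 1/40) = 12.5 Ω
R_eq = 12.5 Ω

Final answer: 12.5 Ω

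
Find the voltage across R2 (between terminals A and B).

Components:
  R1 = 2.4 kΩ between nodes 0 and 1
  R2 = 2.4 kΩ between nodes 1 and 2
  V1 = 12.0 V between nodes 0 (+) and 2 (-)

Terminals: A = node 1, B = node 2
R1 and R2 are in series across V1 (node 0 → node 1 → node 2), and the output A–B is taken across R2, so this is a voltage divider.
Series current: I = V1/(R1 + R2) = 12/(2400 + 2400) = 12/4800 = 0.0025 A
V_R2 = I × R2 = V1 × R2/(R1 + R2) = 12 × 2400/4800 = 6 V

Final answer: 6 V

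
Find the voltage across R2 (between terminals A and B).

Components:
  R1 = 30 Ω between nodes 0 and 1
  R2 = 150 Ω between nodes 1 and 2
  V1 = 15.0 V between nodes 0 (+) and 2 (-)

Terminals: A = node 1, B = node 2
R1 and R2 are in series across V1 (node 0 → node 1 → node 2), and the output A–B is taken across R2, so this is a voltage divider.
Series current: I = V1/(R1 + R2) = 15/(30 + 150) = 15/180 = 0.08333 A
V_R2 = I × R2 = V1 × R2/(R1 + R2) = 15 × 150/180 = 12.5 V

Final answer: 12.5 V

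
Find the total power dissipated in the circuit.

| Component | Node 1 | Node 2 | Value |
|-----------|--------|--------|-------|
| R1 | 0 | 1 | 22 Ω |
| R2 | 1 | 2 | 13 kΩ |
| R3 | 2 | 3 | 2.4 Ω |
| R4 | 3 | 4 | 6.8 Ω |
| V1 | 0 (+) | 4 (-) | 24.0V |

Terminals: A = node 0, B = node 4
Nodal analysis, taking node 4 as the 0 V reference.
Source V1 fixes V_0 = 24 V.
KCL at each unknown node (sum of currents leaving = 0; resistances in Ω):
  Node 1: (V_1 - 24)/22 + (V_1 - V_2)/13000 = 0
  Node 2: (V_2 - V_1)/13000 + (V_2 - V_3)/2.4 = 0
  Node 3: (V_3 - V_2)/2.4 + (V_3 - 0)/6.8 = 0
Collecting terms (coefficients in siemens):
  0.04553·V_1 - 0.00007692·V_2 = 1.091
  0.4167·V_2 - 0.00007692·V_1 - 0.4167·V_3 = 0
  0.5637·V_3 - 0.4167·V_2 = 0
Solving these 3 simultaneous equations (Gaussian elimination) gives:
  V_1 = 23.96 V, V_2 = 0.01694 V, V_3 = 0.01252 V
Power in each resistor, P = (ΔV)²/R:
  P_R1 = (24 - 23.96)²/22 = 0.00007462 W
  P_R2 = (23.96 - 0.01694)²/13000 = 0.0441 W
  P_R3 = (0.01694 - 0.01252)²/2.4 = 0.000008141 W
  P_R4 = (0.01252 - 0)²/6.8 = 0.00002307 W
P_total = P_R1 + P_R2 + P_R3 + P_R4 = 0.0442 W

Final answer: 0.0442 W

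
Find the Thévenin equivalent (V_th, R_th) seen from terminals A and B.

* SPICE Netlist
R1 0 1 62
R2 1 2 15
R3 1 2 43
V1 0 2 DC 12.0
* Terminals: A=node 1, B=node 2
Step 1 — V_th is the open-circuit voltage V_A - V_B (nothing connected across the terminals).
Nodal analysis, taking node 2 as the 0 V reference.
Source V1 fixes V_0 = 12 V.
KCL at each unknown node (sum of currents leaving = 0; resistances in Ω):
  Node 1: (V_1 - 12)/62 + (V_1 - 0)/15 + (V_1 - 0)/43 = 0
Collecting terms: 0.1061 × V_1 = 0.1935  =>  V_1 = 1.825 V
V_th = V_1 - V_2 = 1.825 - 0 = 1.825 V
Step 2 — R_th: zero the source — replace V1 by a short circuit (node 2 merges into node 0) — and find the resistance seen between A (node 1) and B (node 0).
Reduce the network between node 1 (A) and node 0 (B) by series/parallel combination:
  Rp1 = R1 ‖ R2 ‖ R3 (parallel, all between nodes 0 and 1) = 1/(1/62 + 1/15 + 1/43) = 9.429 Ω
R_th = 9.429 Ω

Final answer: V_th = 1.825 V, R_th = 9.429 Ω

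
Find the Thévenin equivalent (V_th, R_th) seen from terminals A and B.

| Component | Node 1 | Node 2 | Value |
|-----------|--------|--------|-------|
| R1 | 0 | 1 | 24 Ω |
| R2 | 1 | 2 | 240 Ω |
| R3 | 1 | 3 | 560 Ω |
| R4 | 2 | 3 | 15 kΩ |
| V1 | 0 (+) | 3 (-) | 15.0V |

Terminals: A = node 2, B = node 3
Step 1 — V_th is the open-circuit voltage V_A - V_B (nothing connected across the terminals).
Nodal analysis, taking node 3 as the 0 V reference.
Source V1 fixes V_0 = 15 V.
KCL at each unknown node (sum of currents leaving = 0; resistances in Ω):
  Node 1: (V_1 - 15)/24 + (V_1 - V_2)/240 + (V_1 - 0)/560 = 0
  Node 2: (V_2 - V_1)/240 + (V_2 - 0)/15000 = 0
Collecting terms (coefficients in siemens):
  0.04762·V_1 - 0.004167·V_2 = 0.625
  0.004233·V_2 - 0.004167·V_1 = 0
Determinant D = (0.04762)(0.004233) - (-0.004167)(-0.004167) = 0.0001842
V_1 = [(0.625)(0.004233) - (-0.004167)(0)]/D = 14.36 V
V_2 = [(0.04762)(0) - (0.625)(-0.004167)]/D = 14.14 V
V_th = V_2 - V_3 = 14.14 - 0 = 14.14 V
Step 2 — R_th: zero the source — replace V1 by a short circuit (node 3 merges into node 0) — and find the resistance seen between A (node 2) and B (node 0).
Reduce the network between node 2 (A) and node 0 (B) by series/parallel combination:
  Rp1 = R1 ‖ R3 (parallel, both between nodes 0 and 1) = 1/(1/24 + 1/560) = 23.01 Ω
  Rs1 = R2 + Rp1 (series, joined only at node 1) = 240 + 23.01 = 263 Ω
  Rp2 = R4 ‖ Rs1 (parallel, both between nodes 0 and 2) = 1/(1/15000 + 1/263) = 258.5 Ω
R_th = 258.5 Ω

Final answer: V_th = 14.14 V, R_th = 258.5 Ω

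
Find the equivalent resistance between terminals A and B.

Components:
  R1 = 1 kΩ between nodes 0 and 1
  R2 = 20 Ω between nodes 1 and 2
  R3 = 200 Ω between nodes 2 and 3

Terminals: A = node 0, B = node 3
Reduce the network between node 0 (A) and node 3 (B) by series/parallel combination:
  Rs1 = R1 + R2 (series, joined only at node 1) = 1000 + 20 = 1020 Ω
  Rs2 = R3 + Rs1 (series, joined only at node 2) = 200 + 1020 = 1220 Ω
R_eq = 1.22 kΩ

Final answer: 1.22 kΩ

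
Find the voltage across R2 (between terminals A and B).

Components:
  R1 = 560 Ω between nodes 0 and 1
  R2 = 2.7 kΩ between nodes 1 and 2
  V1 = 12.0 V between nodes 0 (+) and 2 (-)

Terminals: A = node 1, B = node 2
R1 and R2 are in series across V1 (node 0 → node 1 → node 2), and the output A–B is taken across R2, so this is a voltage divider.
Series current: I = V1/(R1 + R2) = 12/(560 + 2700) = 12/3260 = 0.003681 A
V_R2 = I × R2 = V1 × R2/(R1 + R2) = 12 × 2700/3260 = 9.939 V

Final answer: 9.939 V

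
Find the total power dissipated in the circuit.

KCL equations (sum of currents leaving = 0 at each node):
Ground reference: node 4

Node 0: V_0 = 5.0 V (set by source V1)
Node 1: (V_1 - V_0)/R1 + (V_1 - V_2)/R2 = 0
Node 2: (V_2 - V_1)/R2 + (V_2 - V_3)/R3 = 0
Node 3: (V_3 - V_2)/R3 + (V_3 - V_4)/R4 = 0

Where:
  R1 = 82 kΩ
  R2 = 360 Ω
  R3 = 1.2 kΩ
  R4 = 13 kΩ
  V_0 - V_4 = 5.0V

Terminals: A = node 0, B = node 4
Nodal analysis, taking node 4 as the 0 V reference.
Source V1 fixes V_0 = 5 V.
KCL at each unknown node (sum of currents leaving = 0; resistances in Ω):
  Node 1: (V_1 - 5)/82000 + (V_1 - V_2)/360 = 0
  Node 2: (V_2 - V_1)/360 + (V_2 - V_3)/1200 = 0
  Node 3: (V_3 - V_2)/1200 + (V_3 - 0)/13000 = 0
Collecting terms (coefficients in siemens):
  0.00279·V_1 - 0.002778·V_2 = 0.00006098
  0.003611·V_2 - 0.002778·V_1 - 0.0008333·V_3 = 0
  0.0009103·V_3 - 0.0008333·V_2 = 0
Solving these 3 simultaneous equations (Gaussian elimination) gives:
  V_1 = 0.7539 V, V_2 = 0.7353 V, V_3 = 0.6732 V
Power in each resistor, P = (ΔV)²/R:
  P_R1 = (5 - 0.7539)²/82000 = 0.0002199 W
  P_R2 = (0.7539 - 0.7353)²/360 = 0.0000009653 W
  P_R3 = (0.7353 - 0.6732)²/1200 = 0.000003218 W
  P_R4 = (0.6732 - 0)²/13000 = 0.00003486 W
P_total = P_R1 + P_R2 + P_R3 + P_R4 = 0.0002589 W

Final answer: 0.0002589 W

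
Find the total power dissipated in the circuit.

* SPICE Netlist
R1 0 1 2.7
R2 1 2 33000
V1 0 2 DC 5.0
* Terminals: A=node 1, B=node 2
Nodal analysis, taking node 2 as the 0 V reference.
Source V1 fixes V_0 = 5 V.
KCL at each unknown node (sum of currents leaving = 0; resistances in Ω):
  Node 1: (V_1 - 5)/2.7 + (V_1 - 0)/33000 = 0
Collecting terms: 0.3704 × V_1 = 1.852  =>  V_1 = 5 V
Power in each resistor, P = (ΔV)²/R:
  P_R1 = (5 - 5)²/2.7 = 0.00000006197 W
  P_R2 = (5 - 0)²/33000 = 0.0007575 W
P_total = P_R1 + P_R2 = 0.0007575 W

Final answer: 0.0007575 W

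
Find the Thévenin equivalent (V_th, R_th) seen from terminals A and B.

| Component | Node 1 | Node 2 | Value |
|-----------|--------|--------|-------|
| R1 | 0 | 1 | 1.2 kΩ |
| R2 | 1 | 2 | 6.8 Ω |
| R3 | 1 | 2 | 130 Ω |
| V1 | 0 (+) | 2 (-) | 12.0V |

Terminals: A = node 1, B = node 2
Step 1 — V_th is the open-circuit voltage V_A - V_B (nothing connected across the terminals).
Nodal analysis, taking node 2 as the 0 V reference.
Source V1 fixes V_0 = 12 V.
KCL at each unknown node (sum of currents leaving = 0; resistances in Ω):
  Node 1: (V_1 - 12)/1200 + (V_1 - 0)/6.8 + (V_1 - 0)/130 = 0
Collecting terms: 0.1556 × V_1 = 0.01  =>  V_1 = 0.06427 V
V_th = V_1 - V_2 = 0.06427 - 0 = 0.06427 V
Step 2 — R_th: zero the source — replace V1 by a short circuit (node 2 merges into node 0) — and find the resistance seen between A (node 1) and B (node 0).
Reduce the network between node 1 (A) and node 0 (B) by series/parallel combination:
  Rp1 = R1 ‖ R2 ‖ R3 (parallel, all between nodes 0 and 1) = 1/(1/1200 + 1/6.8 + 1/130) = 6.427 Ω
R_th = 6.427 Ω

Final answer: V_th = 0.06427 V, R_th = 6.427 Ω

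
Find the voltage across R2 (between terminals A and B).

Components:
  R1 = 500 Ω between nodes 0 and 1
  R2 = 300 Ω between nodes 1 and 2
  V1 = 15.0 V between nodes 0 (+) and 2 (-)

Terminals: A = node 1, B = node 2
R1 and R2 are in series across V1 (node 0 → node 1 → node 2), and the output A–B is taken across R2, so this is a voltage divider.
Series current: I = V1/(R1 + R2) = 15/(500 + 300) = 15/800 = 0.01875 A
V_R2 = I × R2 = V1 × R2/(R1 + R2) = 15 × 300/800 = 5.625 V

Final answer: 5.625 V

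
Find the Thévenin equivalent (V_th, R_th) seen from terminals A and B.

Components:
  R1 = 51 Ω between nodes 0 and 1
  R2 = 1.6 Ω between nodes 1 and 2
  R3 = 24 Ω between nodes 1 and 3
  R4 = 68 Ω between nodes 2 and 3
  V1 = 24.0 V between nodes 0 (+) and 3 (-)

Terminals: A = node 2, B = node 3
Step 1 — V_th is the open-circuit voltage V_A - V_B (nothing connected across the terminals).
Nodal analysis, taking node 3 as the 0 V reference.
Source V1 fixes V_0 = 24 V.
KCL at each unknown node (sum of currents leaving = 0; resistances in Ω):
  Node 1: (V_1 - 24)/51 + (V_1 - V_2)/1.6 + (V_1 - 0)/24 = 0
  Node 2: (V_2 - V_1)/1.6 + (V_2 - 0)/68 = 0
Collecting terms (coefficients in siemens):
  0.6863·V_1 - 0.625·V_2 = 0.4706
  0.6397·V_2 - 0.625·V_1 = 0
Determinant D = (0.6863)(0.6397) - (-0.625)(-0.625) = 0.04839
V_1 = [(0.4706)(0.6397) - (-0.625)(0)]/D = 6.221 V
V_2 = [(0.6863)(0) - (0.4706)(-0.625)]/D = 6.078 V
V_th = V_2 - V_3 = 6.078 - 0 = 6.078 V
Step 2 — R_th: zero the source — replace V1 by a short circuit (node 3 merges into node 0) — and find the resistance seen between A (node 2) and B (node 0).
Reduce the network between node 2 (A) and node 0 (B) by series/parallel combination:
  Rp1 = R1 ‖ R3 (parallel, both between nodes 0 and 1) = 1/(1/51 + 1/24) = 16.32 Ω
  Rs1 = R2 + Rp1 (series, joined only at node 1) = 1.6 + 16.32 = 17.92 Ω
  Rp2 = R4 ‖ Rs1 (parallel, both between nodes 0 and 2) = 1/(1/68 + 1/17.92) = 14.18 Ω
R_th = 14.18 Ω

Final answer: V_th = 6.078 V, R_th = 14.18 Ω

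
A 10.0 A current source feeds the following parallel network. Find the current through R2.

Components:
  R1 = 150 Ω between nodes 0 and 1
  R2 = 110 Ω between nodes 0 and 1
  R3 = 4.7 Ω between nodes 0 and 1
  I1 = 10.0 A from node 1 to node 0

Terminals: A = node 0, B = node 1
All resistors sit directly between nodes 0 and 1, so they are in parallel and share one voltage V; the full source current 10 A splits among them.
1/R_par = 1/150 + 1/110 + 1/4.7 = 0.2285 S  =>  R_par = 4.376 Ω
V = I × R_par = 10 × 4.376 = 43.76 V
I_R2 = V/R2 = 43.76/110 = 0.3978 A

Final answer: 0.3978 A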